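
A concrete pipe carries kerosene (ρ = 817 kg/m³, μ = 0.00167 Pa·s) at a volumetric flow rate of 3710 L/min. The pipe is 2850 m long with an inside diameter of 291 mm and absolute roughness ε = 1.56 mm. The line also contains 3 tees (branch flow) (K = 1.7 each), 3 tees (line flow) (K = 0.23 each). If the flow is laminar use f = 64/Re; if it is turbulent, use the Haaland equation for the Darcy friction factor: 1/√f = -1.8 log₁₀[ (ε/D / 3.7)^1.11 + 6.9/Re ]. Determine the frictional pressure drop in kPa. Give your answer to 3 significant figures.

ΔP ≈ 112 kPa

Q = 3710 L/min = 3710/60000 = 0.06183 m³/s.
Cross-sectional area A = πD²/4 = π(0.291)²/4 = 0.06651 m²; mean velocity V = Q/A = 0.06183/0.06651 = 0.9297 m/s.
Reynolds number Re = ρVD/μ = 817 · 0.9297 · 0.291 / 0.00167 = 1.324e+05.
Re > 4000 → turbulent. Relative roughness ε/D = 0.00156/0.291 = 0.00536. Haaland: 1/√f = -1.8 log₁₀[(0.00536/3.7)^1.11 + 6.9/1.324e+05] = -1.8 log₁₀[0.000706 + 5.21e-05] = 5.617, so f = 0.0317.
Total minor-loss coefficient ΣK = 3·1.7 + 3·0.23 = 5.79.
ΔP = [f·L/D + ΣK]·(ρV²/2) = [0.0317·2850/0.291 + 5.79]·(817·0.9297²/2) = [310.5 + 5.79]·353.1 = 1.117e+05 Pa.
ΔP = 1.117e+05 Pa = 112 kPa.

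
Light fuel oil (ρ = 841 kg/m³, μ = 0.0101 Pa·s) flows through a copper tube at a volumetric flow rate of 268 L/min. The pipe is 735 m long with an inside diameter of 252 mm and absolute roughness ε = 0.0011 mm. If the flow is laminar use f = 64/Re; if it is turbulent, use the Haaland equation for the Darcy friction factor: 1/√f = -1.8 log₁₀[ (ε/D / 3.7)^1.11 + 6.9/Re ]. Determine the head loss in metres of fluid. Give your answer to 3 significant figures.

h_f ≈ 0.0406 m

Q = 268 L/min = 268/60000 = 0.004467 m³/s.
Cross-sectional area A = πD²/4 = π(0.252)²/4 = 0.04988 m²; mean velocity V = Q/A = 0.004467/0.04988 = 0.08956 m/s.
Reynolds number Re = ρVD/μ = 841 · 0.08956 · 0.252 / 0.0101 = 1879.
Re < 2300 → laminar flow, so f = 64/Re = 64/1879 = 0.03406 (the turbulent correlation is not needed).
Darcy-Weisbach: ΔP = f(L/D)(ρV²/2) = 0.03406·(735/0.252)·(841·0.08956²/2) = 0.03406·2917·3.372 = 335 Pa.
Head loss h_f = ΔP/(ρg) = 335/(841·9.81) = 0.0406 m.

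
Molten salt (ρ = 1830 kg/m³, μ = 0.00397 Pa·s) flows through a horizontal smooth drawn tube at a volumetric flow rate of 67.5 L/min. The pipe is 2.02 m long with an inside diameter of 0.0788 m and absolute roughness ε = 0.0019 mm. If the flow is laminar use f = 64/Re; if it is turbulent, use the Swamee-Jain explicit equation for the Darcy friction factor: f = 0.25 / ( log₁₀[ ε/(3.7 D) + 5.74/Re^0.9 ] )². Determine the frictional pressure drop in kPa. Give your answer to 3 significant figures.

ΔP ≈ 0.0407 kPa

Q = 67.5 L/min = 67.5/60000 = 0.001125 m³/s.
Cross-sectional area A = πD²/4 = π(0.0788)²/4 = 0.004877 m²; mean velocity V = Q/A = 0.001125/0.004877 = 0.2307 m/s.
Reynolds number Re = ρVD/μ = 1830 · 0.2307 · 0.0788 / 0.00397 = 8379.
Re > 4000 → turbulent. Relative roughness ε/D = 1.9e-06/0.0788 = 2.41e-05. Swamee-Jain: f = 0.25/(log₁₀[2.41e-05/3.7 + 5.74/8379^0.9])² = 0.25/(log₁₀[6.52e-06 + 0.00169])² = 0.25/(-2.77)² = 0.03258.
Darcy-Weisbach: ΔP = f(L/D)(ρV²/2) = 0.03258·(2.02/0.0788)·(1830·0.2307²/2) = 0.03258·25.63·48.69 = 40.66 Pa.
ΔP = 40.66 Pa = 0.0407 kPa.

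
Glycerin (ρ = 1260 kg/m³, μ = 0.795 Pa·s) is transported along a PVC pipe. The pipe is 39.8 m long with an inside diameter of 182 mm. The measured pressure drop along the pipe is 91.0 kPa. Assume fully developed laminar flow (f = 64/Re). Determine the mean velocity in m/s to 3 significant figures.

For laminar flow, f = 64/Re with Re = ρVD/μ, so Darcy-Weisbach reduces to ΔP = 32μLV/D². Solving for V: V = ΔP·D²/(32μL) = 9.1e+04·(0.182)²/(32·0.795·39.8) = 2.977 m/s.
Check: Re = ρVD/μ = 1260·2.977·0.182/0.795 = 858.7 < 2300, so the laminar assumption holds.

V ≈ 2.98 m/s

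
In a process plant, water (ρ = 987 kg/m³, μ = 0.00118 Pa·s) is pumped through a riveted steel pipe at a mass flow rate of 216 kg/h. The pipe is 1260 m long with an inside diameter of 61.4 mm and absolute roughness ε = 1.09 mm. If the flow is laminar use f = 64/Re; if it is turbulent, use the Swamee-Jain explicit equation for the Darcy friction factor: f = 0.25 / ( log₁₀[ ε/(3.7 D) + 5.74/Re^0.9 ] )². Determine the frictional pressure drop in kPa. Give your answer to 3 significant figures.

ΔP ≈ 0.259 kPa

ṁ = 216 kg/h = 216/3600 = 0.06 kg/s.
A = πD²/4 = π(0.0614)²/4 = 0.002961 m²; mean velocity V = ṁ/(ρA) = 0.06/(987 · 0.002961) = 0.02053 m/s.
Reynolds number Re = ρVD/μ = 987 · 0.02053 · 0.0614 / 0.00118 = 1054.
Re < 2300 → laminar flow, so f = 64/Re = 64/1054 = 0.0607 (the turbulent correlation is not needed).
Darcy-Weisbach: ΔP = f(L/D)(ρV²/2) = 0.0607·(1260/0.0614)·(987·0.02053²/2) = 0.0607·2.052e+04·0.208 = 259.1 Pa.
ΔP = 259.1 Pa = 0.259 kPa.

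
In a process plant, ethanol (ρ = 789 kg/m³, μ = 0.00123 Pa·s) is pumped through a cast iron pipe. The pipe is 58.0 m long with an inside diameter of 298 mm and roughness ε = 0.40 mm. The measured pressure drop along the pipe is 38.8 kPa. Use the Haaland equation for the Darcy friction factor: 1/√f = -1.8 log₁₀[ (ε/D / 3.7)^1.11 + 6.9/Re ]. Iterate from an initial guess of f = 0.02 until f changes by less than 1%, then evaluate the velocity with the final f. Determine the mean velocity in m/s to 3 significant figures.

Rearranging Darcy-Weisbach: V = √(2·ΔP·D/(f·L·ρ)). With ε/D = 0.0004/0.298 = 0.00134, iterate starting from f = 0.02:
  f = 0.02 → V = √(2·3.88e+04·0.298/(0.02·58·789)) = 5.027 m/s; Re = ρVD/μ = 9.609e+05; f → 0.02139
  f = 0.02139 → V = 4.861 m/s; Re = 9.291e+05; f → 0.0214
Converged (Δf/f < 1%). With the final f = 0.0214: V = √(2·3.88e+04·0.298/(0.0214·58·789)) = 4.86 m/s.

V ≈ 4.86 m/s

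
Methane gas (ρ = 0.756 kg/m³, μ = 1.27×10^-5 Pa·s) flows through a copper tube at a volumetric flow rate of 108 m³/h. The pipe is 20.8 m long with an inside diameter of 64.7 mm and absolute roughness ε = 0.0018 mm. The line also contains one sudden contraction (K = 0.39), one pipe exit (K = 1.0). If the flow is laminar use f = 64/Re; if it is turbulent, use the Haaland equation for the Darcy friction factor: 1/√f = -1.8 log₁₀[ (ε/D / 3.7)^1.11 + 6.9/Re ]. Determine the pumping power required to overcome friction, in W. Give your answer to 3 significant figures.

Q = 108 m³/h = 108/3600 = 0.03 m³/s.
Cross-sectional area A = πD²/4 = π(0.0647)²/4 = 0.003288 m²; mean velocity V = Q/A = 0.03/0.003288 = 9.125 m/s.
Reynolds number Re = ρVD/μ = 0.756 · 9.125 · 0.0647 / 1.27e-05 = 3.514e+04.
Re > 4000 → turbulent. Relative roughness ε/D = 1.8e-06/0.0647 = 2.78e-05. Haaland: 1/√f = -1.8 log₁₀[(2.78e-05/3.7)^1.11 + 6.9/3.514e+04] = -1.8 log₁₀[2.05e-06 + 0.000196] = 6.664, so f = 0.02251.
Total minor-loss coefficient ΣK = 1·0.39 + 1·1 = 1.39.
ΔP = [f·L/D + ΣK]·(ρV²/2) = [0.02251·20.8/0.0647 + 1.39]·(0.756·9.125²/2) = [7.238 + 1.39]·31.47 = 271.6 Pa.
Pumping power P = QΔP = 0.03·271.6 = 8.147 W = 8.15 W.

P ≈ 8.15 W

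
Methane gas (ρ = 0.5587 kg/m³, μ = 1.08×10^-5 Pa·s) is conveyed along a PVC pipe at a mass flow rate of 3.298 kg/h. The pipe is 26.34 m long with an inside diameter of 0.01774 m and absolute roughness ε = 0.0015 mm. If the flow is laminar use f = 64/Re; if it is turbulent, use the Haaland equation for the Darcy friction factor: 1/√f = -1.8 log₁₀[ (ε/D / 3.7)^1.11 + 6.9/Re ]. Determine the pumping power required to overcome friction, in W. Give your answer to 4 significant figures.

ṁ = 3.298 kg/h = 3.298/3600 = 0.0009161 kg/s.
A = πD²/4 = π(0.01774)²/4 = 0.0002472 m²; mean velocity V = ṁ/(ρA) = 0.0009161/(0.5587 · 0.0002472) = 6.634 m/s.
Reynolds number Re = ρVD/μ = 0.5587 · 6.634 · 0.01774 / 1.08e-05 = 6088.
Re > 4000 → turbulent. Relative roughness ε/D = 1.5e-06/0.01774 = 8.46e-05. Haaland: 1/√f = -1.8 log₁₀[(8.46e-05/3.7)^1.11 + 6.9/6088] = -1.8 log₁₀[7.05e-06 + 0.00113] = 5.297, so f = 0.03564.
Darcy-Weisbach: ΔP = f(L/D)(ρV²/2) = 0.03564·(26.34/0.01774)·(0.5587·6.634²/2) = 0.03564·1485·12.29 = 650.5 Pa.
Q = ṁ/ρ = 0.0009161/0.5587 = 0.00164 m³/s.
Pumping power P = QΔP = 0.00164·650.5 = 1.0666 W = 1.067 W.

P ≈ 1.067 W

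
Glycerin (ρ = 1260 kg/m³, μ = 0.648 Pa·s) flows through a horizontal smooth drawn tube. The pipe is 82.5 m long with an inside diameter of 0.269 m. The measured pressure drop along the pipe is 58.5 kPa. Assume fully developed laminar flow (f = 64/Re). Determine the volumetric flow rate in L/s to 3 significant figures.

Q ≈ 141 L/s

For laminar flow, f = 64/Re with Re = ρVD/μ, so Darcy-Weisbach reduces to ΔP = 32μLV/D². Solving for V: V = ΔP·D²/(32μL) = 5.85e+04·(0.269)²/(32·0.648·82.5) = 2.474 m/s.
Check: Re = ρVD/μ = 1260·2.474·0.269/0.648 = 1294 < 2300, so the laminar assumption holds.
Q = V·A = 2.474·(π/4·0.269²) = 0.1406 m³/s = 141 L/s.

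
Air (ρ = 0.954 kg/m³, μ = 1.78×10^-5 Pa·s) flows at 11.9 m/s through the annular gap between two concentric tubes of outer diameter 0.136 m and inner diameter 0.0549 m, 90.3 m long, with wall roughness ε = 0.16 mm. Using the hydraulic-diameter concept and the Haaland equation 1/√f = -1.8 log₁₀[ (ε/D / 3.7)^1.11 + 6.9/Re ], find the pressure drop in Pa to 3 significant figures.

Hydraulic diameter D_h = 4A/P = D_o - D_i = 0.136 - 0.0549 = 0.0811 m.
Re = ρVD_h/μ = 0.954·11.9·0.0811/1.78e-05 = 5.172e+04.
ε/D_h = 0.00016/0.0811 = 0.00197; Haaland gives 1/√f = -1.8 log₁₀[0.000233+0.000133] = 6.185, so f = 0.02614.
ΔP = f(L/D_h)(ρV²/2) = 0.02614·90.3/0.0811·67.55 = 1966 Pa.

ΔP ≈ 1970 Pa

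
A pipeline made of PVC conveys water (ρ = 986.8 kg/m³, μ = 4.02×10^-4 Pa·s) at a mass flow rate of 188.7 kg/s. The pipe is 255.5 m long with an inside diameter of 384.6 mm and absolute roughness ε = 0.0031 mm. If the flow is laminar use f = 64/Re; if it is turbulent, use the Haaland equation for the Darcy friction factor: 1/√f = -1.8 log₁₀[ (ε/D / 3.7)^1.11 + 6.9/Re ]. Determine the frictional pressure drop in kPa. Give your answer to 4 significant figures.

ΔP ≈ 9.741 kPa

A = πD²/4 = π(0.3846)²/4 = 0.1162 m²; mean velocity V = ṁ/(ρA) = 188.7/(986.8 · 0.1162) = 1.646 m/s.
Reynolds number Re = ρVD/μ = 986.8 · 1.646 · 0.3846 / 0.000402 = 1.554e+06.
Re > 4000 → turbulent. Relative roughness ε/D = 3.1e-06/0.3846 = 8.06e-06. Haaland: 1/√f = -1.8 log₁₀[(8.06e-06/3.7)^1.11 + 6.9/1.554e+06] = -1.8 log₁₀[5.19e-07 + 4.44e-06] = 9.548, so f = 0.01097.
Darcy-Weisbach: ΔP = f(L/D)(ρV²/2) = 0.01097·(255.5/0.3846)·(986.8·1.646²/2) = 0.01097·664.3·1337 = 9741 Pa.
ΔP = 9741 Pa = 9.741 kPa.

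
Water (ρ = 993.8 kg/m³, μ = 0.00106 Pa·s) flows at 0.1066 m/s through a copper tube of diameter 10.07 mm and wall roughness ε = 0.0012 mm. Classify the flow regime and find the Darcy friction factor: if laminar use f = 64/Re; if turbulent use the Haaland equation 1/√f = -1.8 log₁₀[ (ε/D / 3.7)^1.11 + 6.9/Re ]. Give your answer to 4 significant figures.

f ≈ 0.06359

Re = ρVD/μ = 993.8·0.1066·0.01007/0.00106 = 1006.
Re < 2300 → laminar, so f = 64/Re = 0.06359 (roughness is irrelevant in laminar flow).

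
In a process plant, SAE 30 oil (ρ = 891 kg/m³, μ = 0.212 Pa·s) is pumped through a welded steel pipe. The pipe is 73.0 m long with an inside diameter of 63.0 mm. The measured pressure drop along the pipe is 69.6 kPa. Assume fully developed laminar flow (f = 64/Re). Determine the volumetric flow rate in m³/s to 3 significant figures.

For laminar flow, f = 64/Re with Re = ρVD/μ, so Darcy-Weisbach reduces to ΔP = 32μLV/D². Solving for V: V = ΔP·D²/(32μL) = 6.96e+04·(0.063)²/(32·0.212·73) = 0.5578 m/s.
Check: Re = ρVD/μ = 891·0.5578·0.063/0.212 = 147.7 < 2300, so the laminar assumption holds.
Q = V·A = 0.5578·(π/4·0.063²) = 0.001739 m³/s = 0.00174 m³/s.

Q ≈ 0.00174 m³/s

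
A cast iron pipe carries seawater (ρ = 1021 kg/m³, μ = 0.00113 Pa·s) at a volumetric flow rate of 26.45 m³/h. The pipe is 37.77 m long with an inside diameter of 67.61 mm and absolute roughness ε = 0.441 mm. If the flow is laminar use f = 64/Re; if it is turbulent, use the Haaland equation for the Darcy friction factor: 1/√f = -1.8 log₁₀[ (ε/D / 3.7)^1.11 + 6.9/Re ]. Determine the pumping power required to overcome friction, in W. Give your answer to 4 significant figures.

P ≈ 295.0 W

Q = 26.45 m³/h = 26.45/3600 = 0.007347 m³/s.
Cross-sectional area A = πD²/4 = π(0.06761)²/4 = 0.00359 m²; mean velocity V = Q/A = 0.007347/0.00359 = 2.046 m/s.
Reynolds number Re = ρVD/μ = 1021 · 2.046 · 0.06761 / 0.00113 = 1.25e+05.
Re > 4000 → turbulent. Relative roughness ε/D = 0.000441/0.06761 = 0.00652. Haaland: 1/√f = -1.8 log₁₀[(0.00652/3.7)^1.11 + 6.9/1.25e+05] = -1.8 log₁₀[0.000878 + 5.52e-05] = 5.454, so f = 0.03361.
Darcy-Weisbach: ΔP = f(L/D)(ρV²/2) = 0.03361·(37.77/0.06761)·(1021·2.046²/2) = 0.03361·558.6·2138 = 4.015e+04 Pa.
Pumping power P = QΔP = 0.007347·4.015e+04 = 294.98 W = 295.0 W.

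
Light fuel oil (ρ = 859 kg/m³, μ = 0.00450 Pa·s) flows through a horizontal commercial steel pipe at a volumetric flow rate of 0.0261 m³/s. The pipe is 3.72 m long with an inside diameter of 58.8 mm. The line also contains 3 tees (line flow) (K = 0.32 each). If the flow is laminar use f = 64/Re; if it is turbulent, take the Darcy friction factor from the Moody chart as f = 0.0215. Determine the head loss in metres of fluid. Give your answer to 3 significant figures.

h_f ≈ 10.9 m

Cross-sectional area A = πD²/4 = π(0.0588)²/4 = 0.002715 m²; mean velocity V = Q/A = 0.0261/0.002715 = 9.612 m/s.
Reynolds number Re = ρVD/μ = 859 · 9.612 · 0.0588 / 0.0045 = 1.079e+05.
Re > 4000 → turbulent; use the Moody-chart value f = 0.0215.
Total minor-loss coefficient ΣK = 3·0.32 = 0.96.
ΔP = [f·L/D + ΣK]·(ρV²/2) = [0.0215·3.72/0.0588 + 0.96]·(859·9.612²/2) = [1.36 + 0.96]·3.968e+04 = 9.206e+04 Pa.
Head loss h_f = ΔP/(ρg) = 9.206e+04/(859·9.81) = 10.9 m.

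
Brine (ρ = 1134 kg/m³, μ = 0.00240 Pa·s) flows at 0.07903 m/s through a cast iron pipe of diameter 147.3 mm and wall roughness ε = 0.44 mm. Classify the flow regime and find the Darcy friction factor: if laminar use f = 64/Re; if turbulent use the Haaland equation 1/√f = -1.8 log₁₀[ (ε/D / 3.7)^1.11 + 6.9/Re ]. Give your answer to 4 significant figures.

Re = ρVD/μ = 1134·0.07903·0.1473/0.0024 = 5500.
Re > 4000 → turbulent. ε/D = 0.00044/0.1473 = 0.00299; Haaland: 1/√f = -1.8 log₁₀[0.000369 + 0.00125] = 5.021, so f = 0.03966.

f ≈ 0.03966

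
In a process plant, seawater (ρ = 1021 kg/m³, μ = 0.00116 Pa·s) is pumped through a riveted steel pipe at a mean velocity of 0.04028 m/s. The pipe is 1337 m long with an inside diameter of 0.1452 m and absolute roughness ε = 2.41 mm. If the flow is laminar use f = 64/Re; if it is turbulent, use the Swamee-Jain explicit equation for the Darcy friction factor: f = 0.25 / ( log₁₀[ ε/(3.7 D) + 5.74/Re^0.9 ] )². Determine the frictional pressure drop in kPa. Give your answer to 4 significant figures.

ΔP ≈ 0.4131 kPa

Reynolds number Re = ρVD/μ = 1021 · 0.04028 · 0.1452 / 0.00116 = 5148.
Re > 4000 → turbulent. Relative roughness ε/D = 0.00241/0.1452 = 0.0166. Swamee-Jain: f = 0.25/(log₁₀[0.0166/3.7 + 5.74/5148^0.9])² = 0.25/(log₁₀[0.00449 + 0.00262])² = 0.25/(-2.148)² = 0.05417.
Darcy-Weisbach: ΔP = f(L/D)(ρV²/2) = 0.05417·(1337/0.1452)·(1021·0.04028²/2) = 0.05417·9208·0.8283 = 413.1 Pa.
ΔP = 413.1 Pa = 0.4131 kPa.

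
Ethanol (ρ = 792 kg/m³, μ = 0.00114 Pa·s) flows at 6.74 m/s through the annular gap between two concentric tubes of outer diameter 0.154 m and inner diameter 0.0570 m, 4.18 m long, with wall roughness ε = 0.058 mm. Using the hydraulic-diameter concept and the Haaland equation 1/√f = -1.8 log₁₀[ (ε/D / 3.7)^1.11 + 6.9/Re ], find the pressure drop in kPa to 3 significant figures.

Hydraulic diameter D_h = 4A/P = D_o - D_i = 0.154 - 0.057 = 0.097 m.
Re = ρVD_h/μ = 792·6.74·0.097/0.00114 = 4.542e+05.
ε/D_h = 5.8e-05/0.097 = 0.000598; Haaland gives 1/√f = -1.8 log₁₀[6.19e-05+1.52e-05] = 7.404, so f = 0.01824.
ΔP = f(L/D_h)(ρV²/2) = 0.01824·4.18/0.097·1.799e+04 = 1.414e+04 Pa.
ΔP = 14.1 kPa.

ΔP ≈ 14.1 kPa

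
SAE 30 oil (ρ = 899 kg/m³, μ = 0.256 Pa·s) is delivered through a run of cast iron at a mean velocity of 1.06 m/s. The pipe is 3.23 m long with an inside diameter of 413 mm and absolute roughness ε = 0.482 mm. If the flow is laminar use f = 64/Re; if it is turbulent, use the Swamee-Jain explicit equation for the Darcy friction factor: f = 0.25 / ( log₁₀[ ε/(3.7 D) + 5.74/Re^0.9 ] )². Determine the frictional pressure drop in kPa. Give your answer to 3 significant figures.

ΔP ≈ 0.164 kPa

Reynolds number Re = ρVD/μ = 899 · 1.06 · 0.413 / 0.256 = 1537.
Re < 2300 → laminar flow, so f = 64/Re = 64/1537 = 0.04163 (the turbulent correlation is not needed).
Darcy-Weisbach: ΔP = f(L/D)(ρV²/2) = 0.04163·(3.23/0.413)·(899·1.06²/2) = 0.04163·7.821·505.1 = 164.4 Pa.
ΔP = 164.4 Pa = 0.164 kPa.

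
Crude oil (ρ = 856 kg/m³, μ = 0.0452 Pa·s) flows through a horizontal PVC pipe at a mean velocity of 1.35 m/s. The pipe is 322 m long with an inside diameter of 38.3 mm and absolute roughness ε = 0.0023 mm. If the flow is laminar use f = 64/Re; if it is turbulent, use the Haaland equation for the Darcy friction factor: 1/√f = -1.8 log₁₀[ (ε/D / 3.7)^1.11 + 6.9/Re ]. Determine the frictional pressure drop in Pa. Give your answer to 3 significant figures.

Reynolds number Re = ρVD/μ = 856 · 1.35 · 0.0383 / 0.0452 = 979.2.
Re < 2300 → laminar flow, so f = 64/Re = 64/979.2 = 0.06536 (the turbulent correlation is not needed).
Darcy-Weisbach: ΔP = f(L/D)(ρV²/2) = 0.06536·(322/0.0383)·(856·1.35²/2) = 0.06536·8407·780 = 4.286e+05 Pa.

ΔP ≈ 429000 Pa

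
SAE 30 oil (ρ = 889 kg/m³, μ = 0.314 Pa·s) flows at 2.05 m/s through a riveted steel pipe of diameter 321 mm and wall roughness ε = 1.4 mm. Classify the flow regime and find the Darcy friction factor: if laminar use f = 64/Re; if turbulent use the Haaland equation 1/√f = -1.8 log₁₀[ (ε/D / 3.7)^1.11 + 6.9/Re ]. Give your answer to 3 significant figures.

Re = ρVD/μ = 889·2.05·0.321/0.314 = 1863.
Re < 2300 → laminar, so f = 64/Re = 0.03435 (roughness is irrelevant in laminar flow).

f ≈ 0.0344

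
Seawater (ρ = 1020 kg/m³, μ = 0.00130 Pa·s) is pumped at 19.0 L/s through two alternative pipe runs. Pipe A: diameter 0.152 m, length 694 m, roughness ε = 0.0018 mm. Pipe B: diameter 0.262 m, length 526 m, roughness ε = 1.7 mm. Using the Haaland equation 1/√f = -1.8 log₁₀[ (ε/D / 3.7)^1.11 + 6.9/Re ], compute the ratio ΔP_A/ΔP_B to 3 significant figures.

Pipe A: V = Q/A = 0.019/0.01815 = 1.047 m/s; Re = 1.249e+05; ε/D = 1.18e-05; Haaland → f = 0.01708; ΔP_A = f(L/D)(ρV²/2) = 4.359e+04 Pa.
Pipe B: V = Q/A = 0.019/0.05391 = 0.3524 m/s; Re = 7.245e+04; ε/D = 0.00649; Haaland → f = 0.03397; ΔP_B = f(L/D)(ρV²/2) = 4320 Pa.
ΔP_A/ΔP_B = 4.359e+04/4320 = 10.1.

ΔP_A/ΔP_B ≈ 10.1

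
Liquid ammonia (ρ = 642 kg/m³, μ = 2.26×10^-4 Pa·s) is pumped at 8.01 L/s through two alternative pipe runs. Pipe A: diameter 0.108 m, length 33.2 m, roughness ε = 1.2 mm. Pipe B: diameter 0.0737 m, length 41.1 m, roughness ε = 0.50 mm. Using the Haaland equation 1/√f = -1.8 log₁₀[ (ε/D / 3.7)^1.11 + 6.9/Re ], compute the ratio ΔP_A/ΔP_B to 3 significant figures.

ΔP_A/ΔP_B ≈ 0.141

Pipe A: V = Q/A = 0.00801/0.009161 = 0.8744 m/s; Re = 2.683e+05; ε/D = 0.0111; Haaland → f = 0.03957; ΔP_A = f(L/D)(ρV²/2) = 2985 Pa.
Pipe B: V = Q/A = 0.00801/0.004266 = 1.878 m/s; Re = 3.931e+05; ε/D = 0.00678; Haaland → f = 0.03363; ΔP_B = f(L/D)(ρV²/2) = 2.122e+04 Pa.
ΔP_A/ΔP_B = 2985/2.122e+04 = 0.141.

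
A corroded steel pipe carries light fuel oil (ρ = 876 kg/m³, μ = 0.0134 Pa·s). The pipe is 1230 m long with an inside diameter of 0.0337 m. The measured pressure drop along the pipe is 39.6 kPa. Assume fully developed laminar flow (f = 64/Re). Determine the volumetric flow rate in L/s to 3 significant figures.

Q ≈ 0.0761 L/s

For laminar flow, f = 64/Re with Re = ρVD/μ, so Darcy-Weisbach reduces to ΔP = 32μLV/D². Solving for V: V = ΔP·D²/(32μL) = 3.96e+04·(0.0337)²/(32·0.0134·1230) = 0.08527 m/s.
Check: Re = ρVD/μ = 876·0.08527·0.0337/0.0134 = 187.9 < 2300, so the laminar assumption holds.
Q = V·A = 0.08527·(π/4·0.0337²) = 7.606e-05 m³/s = 0.0761 L/s.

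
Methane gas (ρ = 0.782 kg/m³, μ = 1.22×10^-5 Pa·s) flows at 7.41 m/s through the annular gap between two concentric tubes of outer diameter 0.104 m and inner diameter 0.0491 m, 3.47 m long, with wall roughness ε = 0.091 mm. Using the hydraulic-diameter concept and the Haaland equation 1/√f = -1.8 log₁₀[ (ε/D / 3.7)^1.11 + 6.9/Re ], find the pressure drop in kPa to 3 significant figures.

ΔP ≈ 0.0375 kPa

Hydraulic diameter D_h = 4A/P = D_o - D_i = 0.104 - 0.0491 = 0.0549 m.
Re = ρVD_h/μ = 0.782·7.41·0.0549/1.22e-05 = 2.608e+04.
ε/D_h = 9.1e-05/0.0549 = 0.00166; Haaland gives 1/√f = -1.8 log₁₀[0.000192+0.000265] = 6.013, so f = 0.02766.
ΔP = f(L/D_h)(ρV²/2) = 0.02766·3.47/0.0549·21.47 = 37.53 Pa.
ΔP = 0.0375 kPa.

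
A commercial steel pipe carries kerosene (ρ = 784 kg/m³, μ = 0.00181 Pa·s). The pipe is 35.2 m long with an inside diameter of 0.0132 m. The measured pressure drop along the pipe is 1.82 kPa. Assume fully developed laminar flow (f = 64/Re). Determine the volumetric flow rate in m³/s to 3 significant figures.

Q ≈ 2.13×10^-5 m³/s

For laminar flow, f = 64/Re with Re = ρVD/μ, so Darcy-Weisbach reduces to ΔP = 32μLV/D². Solving for V: V = ΔP·D²/(32μL) = 1820·(0.0132)²/(32·0.00181·35.2) = 0.1555 m/s.
Check: Re = ρVD/μ = 784·0.1555·0.0132/0.00181 = 889.3 < 2300, so the laminar assumption holds.
Q = V·A = 0.1555·(π/4·0.0132²) = 2.129e-05 m³/s = 2.13×10^-5 m³/s.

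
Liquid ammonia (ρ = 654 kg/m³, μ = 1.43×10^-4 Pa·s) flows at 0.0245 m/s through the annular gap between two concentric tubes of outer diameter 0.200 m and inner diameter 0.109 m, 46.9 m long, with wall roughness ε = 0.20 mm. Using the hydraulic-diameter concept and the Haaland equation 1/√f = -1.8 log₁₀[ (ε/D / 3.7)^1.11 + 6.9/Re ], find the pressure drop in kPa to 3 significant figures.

Hydraulic diameter D_h = 4A/P = D_o - D_i = 0.2 - 0.109 = 0.091 m.
Re = ρVD_h/μ = 654·0.0245·0.091/0.000143 = 1.02e+04.
ε/D_h = 0.0002/0.091 = 0.0022; Haaland gives 1/√f = -1.8 log₁₀[0.000262+0.000677] = 5.449, so f = 0.03368.
ΔP = f(L/D_h)(ρV²/2) = 0.03368·46.9/0.091·0.1963 = 3.407 Pa.
ΔP = 0.00341 kPa.

ΔP ≈ 0.00341 kPa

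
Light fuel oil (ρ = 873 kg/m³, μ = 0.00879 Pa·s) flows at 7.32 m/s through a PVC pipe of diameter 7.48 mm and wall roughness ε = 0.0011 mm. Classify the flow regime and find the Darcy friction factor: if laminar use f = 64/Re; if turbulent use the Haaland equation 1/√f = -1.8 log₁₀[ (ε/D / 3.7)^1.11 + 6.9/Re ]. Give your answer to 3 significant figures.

f ≈ 0.0369

Re = ρVD/μ = 873·7.32·0.00748/0.00879 = 5438.
Re > 4000 → turbulent. ε/D = 1.1e-06/0.00748 = 0.000147; Haaland: 1/√f = -1.8 log₁₀[1.3e-05 + 0.00127] = 5.206, so f = 0.0369.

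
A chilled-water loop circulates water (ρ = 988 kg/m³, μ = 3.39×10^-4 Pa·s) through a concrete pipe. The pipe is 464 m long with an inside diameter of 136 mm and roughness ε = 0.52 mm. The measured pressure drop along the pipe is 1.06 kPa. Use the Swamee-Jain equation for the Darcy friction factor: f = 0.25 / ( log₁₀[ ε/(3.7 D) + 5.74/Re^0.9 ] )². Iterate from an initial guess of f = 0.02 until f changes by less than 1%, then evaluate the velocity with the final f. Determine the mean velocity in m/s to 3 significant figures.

Rearranging Darcy-Weisbach: V = √(2·ΔP·D/(f·L·ρ)). With ε/D = 0.00052/0.136 = 0.00382, iterate starting from f = 0.02:
  f = 0.02 → V = √(2·1060·0.136/(0.02·464·988)) = 0.1773 m/s; Re = ρVD/μ = 7.029e+04; f → 0.02989
  f = 0.02989 → V = 0.145 m/s; Re = 5.749e+04; f → 0.03024
  f = 0.03024 → V = 0.1442 m/s; Re = 5.717e+04; f → 0.03025
Converged (Δf/f < 1%). With the final f = 0.03025: V = √(2·1060·0.136/(0.03025·464·988)) = 0.1442 m/s.

V ≈ 0.144 m/s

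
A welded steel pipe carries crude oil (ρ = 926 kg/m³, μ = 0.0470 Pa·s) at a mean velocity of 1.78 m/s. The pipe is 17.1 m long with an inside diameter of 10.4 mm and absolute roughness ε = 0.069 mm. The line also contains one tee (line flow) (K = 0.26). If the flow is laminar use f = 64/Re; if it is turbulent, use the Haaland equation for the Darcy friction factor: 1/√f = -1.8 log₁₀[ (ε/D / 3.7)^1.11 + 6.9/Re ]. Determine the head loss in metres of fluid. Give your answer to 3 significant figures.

Reynolds number Re = ρVD/μ = 926 · 1.78 · 0.0104 / 0.047 = 364.7.
Re < 2300 → laminar flow, so f = 64/Re = 64/364.7 = 0.1755 (the turbulent correlation is not needed).
Total minor-loss coefficient ΣK = 1·0.26 = 0.26.
ΔP = [f·L/D + ΣK]·(ρV²/2) = [0.1755·17.1/0.0104 + 0.26]·(926·1.78²/2) = [288.5 + 0.26]·1467 = 4.236e+05 Pa.
Head loss h_f = ΔP/(ρg) = 4.236e+05/(926·9.81) = 46.6 m.

h_f ≈ 46.6 m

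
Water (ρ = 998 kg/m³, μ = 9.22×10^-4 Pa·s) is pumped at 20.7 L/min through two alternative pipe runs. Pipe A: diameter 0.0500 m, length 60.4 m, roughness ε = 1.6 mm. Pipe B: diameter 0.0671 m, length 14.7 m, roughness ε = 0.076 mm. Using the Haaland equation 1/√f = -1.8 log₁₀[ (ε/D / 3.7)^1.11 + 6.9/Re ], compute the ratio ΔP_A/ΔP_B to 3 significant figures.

ΔP_A/ΔP_B ≈ 31.4

Pipe A: V = Q/A = 0.000345/0.001963 = 0.1757 m/s; Re = 9510; ε/D = 0.032; Haaland → f = 0.06192; ΔP_A = f(L/D)(ρV²/2) = 1152 Pa.
Pipe B: V = Q/A = 0.000345/0.003536 = 0.09756 m/s; Re = 7086; ε/D = 0.00113; Haaland → f = 0.03525; ΔP_B = f(L/D)(ρV²/2) = 36.68 Pa.
ΔP_A/ΔP_B = 1152/36.68 = 31.4.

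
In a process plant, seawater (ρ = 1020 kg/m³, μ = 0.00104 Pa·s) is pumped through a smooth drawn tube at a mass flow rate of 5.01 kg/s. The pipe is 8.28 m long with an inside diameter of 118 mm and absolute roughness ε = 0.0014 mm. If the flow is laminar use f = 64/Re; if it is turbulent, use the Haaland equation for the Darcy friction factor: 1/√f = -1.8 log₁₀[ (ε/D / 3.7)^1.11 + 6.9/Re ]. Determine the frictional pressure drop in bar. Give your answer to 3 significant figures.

A = πD²/4 = π(0.118)²/4 = 0.01094 m²; mean velocity V = ṁ/(ρA) = 5.01/(1020 · 0.01094) = 0.4491 m/s.
Reynolds number Re = ρVD/μ = 1020 · 0.4491 · 0.118 / 0.00104 = 5.198e+04.
Re > 4000 → turbulent. Relative roughness ε/D = 1.4e-06/0.118 = 1.19e-05. Haaland: 1/√f = -1.8 log₁₀[(1.19e-05/3.7)^1.11 + 6.9/5.198e+04] = -1.8 log₁₀[7.97e-07 + 0.000133] = 6.974, so f = 0.02056.
Darcy-Weisbach: ΔP = f(L/D)(ρV²/2) = 0.02056·(8.28/0.118)·(1020·0.4491²/2) = 0.02056·70.17·102.9 = 148.4 Pa.
ΔP = 148.4 Pa = 0.00148 bar.

ΔP ≈ 0.00148 bar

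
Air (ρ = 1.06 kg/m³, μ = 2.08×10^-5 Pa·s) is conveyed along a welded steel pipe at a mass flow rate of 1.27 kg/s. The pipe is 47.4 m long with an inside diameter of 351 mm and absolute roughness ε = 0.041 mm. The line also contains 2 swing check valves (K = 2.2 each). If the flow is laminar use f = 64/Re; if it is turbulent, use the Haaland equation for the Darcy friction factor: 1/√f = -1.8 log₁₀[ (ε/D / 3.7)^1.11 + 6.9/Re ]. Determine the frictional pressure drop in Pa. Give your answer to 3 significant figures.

A = πD²/4 = π(0.351)²/4 = 0.09676 m²; mean velocity V = ṁ/(ρA) = 1.27/(1.06 · 0.09676) = 12.38 m/s.
Reynolds number Re = ρVD/μ = 1.06 · 12.38 · 0.351 / 2.08e-05 = 2.215e+05.
Re > 4000 → turbulent. Relative roughness ε/D = 4.1e-05/0.351 = 0.000117. Haaland: 1/√f = -1.8 log₁₀[(0.000117/3.7)^1.11 + 6.9/2.215e+05] = -1.8 log₁₀[1.01e-05 + 3.12e-05] = 7.892, so f = 0.01605.
Total minor-loss coefficient ΣK = 2·2.2 = 4.4.
ΔP = [f·L/D + ΣK]·(ρV²/2) = [0.01605·47.4/0.351 + 4.4]·(1.06·12.38²/2) = [2.168 + 4.4]·81.26 = 533.7 Pa.

ΔP ≈ 534 Pa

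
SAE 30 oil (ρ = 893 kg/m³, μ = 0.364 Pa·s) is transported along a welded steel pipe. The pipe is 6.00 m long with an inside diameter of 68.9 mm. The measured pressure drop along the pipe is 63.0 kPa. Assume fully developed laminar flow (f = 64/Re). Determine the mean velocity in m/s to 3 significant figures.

V ≈ 4.28 m/s

For laminar flow, f = 64/Re with Re = ρVD/μ, so Darcy-Weisbach reduces to ΔP = 32μLV/D². Solving for V: V = ΔP·D²/(32μL) = 6.3e+04·(0.0689)²/(32·0.364·6) = 4.279 m/s.
Check: Re = ρVD/μ = 893·4.279·0.0689/0.364 = 723.3 < 2300, so the laminar assumption holds.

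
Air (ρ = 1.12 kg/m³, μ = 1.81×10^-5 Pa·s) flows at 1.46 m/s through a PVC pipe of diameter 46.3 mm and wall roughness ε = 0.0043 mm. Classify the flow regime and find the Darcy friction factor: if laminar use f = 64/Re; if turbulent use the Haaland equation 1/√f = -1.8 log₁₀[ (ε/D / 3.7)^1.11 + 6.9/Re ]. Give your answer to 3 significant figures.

f ≈ 0.0399

Re = ρVD/μ = 1.12·1.46·0.0463/1.81e-05 = 4183.
Re > 4000 → turbulent. ε/D = 4.3e-06/0.0463 = 9.29e-05; Haaland: 1/√f = -1.8 log₁₀[7.83e-06 + 0.00165] = 5.005, so f = 0.03992.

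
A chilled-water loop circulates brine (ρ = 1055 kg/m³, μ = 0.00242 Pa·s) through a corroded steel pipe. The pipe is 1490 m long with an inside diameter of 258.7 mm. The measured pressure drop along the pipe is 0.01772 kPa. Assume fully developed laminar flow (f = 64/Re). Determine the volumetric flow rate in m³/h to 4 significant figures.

Q ≈ 1.945 m³/h

For laminar flow, f = 64/Re with Re = ρVD/μ, so Darcy-Weisbach reduces to ΔP = 32μLV/D². Solving for V: V = ΔP·D²/(32μL) = 17.72·(0.2587)²/(32·0.00242·1490) = 0.01028 m/s.
Check: Re = ρVD/μ = 1055·0.01028·0.2587/0.00242 = 1159 < 2300, so the laminar assumption holds.
Q = V·A = 0.01028·(π/4·0.2587²) = 0.0005402 m³/s = 1.945 m³/h.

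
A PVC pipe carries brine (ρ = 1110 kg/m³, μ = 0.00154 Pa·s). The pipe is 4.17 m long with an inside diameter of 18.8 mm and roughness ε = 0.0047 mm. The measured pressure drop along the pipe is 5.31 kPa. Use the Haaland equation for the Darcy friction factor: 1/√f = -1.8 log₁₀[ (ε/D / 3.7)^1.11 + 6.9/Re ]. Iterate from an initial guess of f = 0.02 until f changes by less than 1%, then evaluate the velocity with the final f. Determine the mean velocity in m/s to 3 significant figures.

V ≈ 1.26 m/s

Rearranging Darcy-Weisbach: V = √(2·ΔP·D/(f·L·ρ)). With ε/D = 4.7e-06/0.0188 = 0.00025, iterate starting from f = 0.02:
  f = 0.02 → V = √(2·5310·0.0188/(0.02·4.17·1110)) = 1.469 m/s; Re = ρVD/μ = 1.99e+04; f → 0.02621
  f = 0.02621 → V = 1.283 m/s; Re = 1.738e+04; f → 0.02708
  f = 0.02708 → V = 1.262 m/s; Re = 1.71e+04; f → 0.02718
Converged (Δf/f < 1%). With the final f = 0.02718: V = √(2·5310·0.0188/(0.02718·4.17·1110)) = 1.26 m/s.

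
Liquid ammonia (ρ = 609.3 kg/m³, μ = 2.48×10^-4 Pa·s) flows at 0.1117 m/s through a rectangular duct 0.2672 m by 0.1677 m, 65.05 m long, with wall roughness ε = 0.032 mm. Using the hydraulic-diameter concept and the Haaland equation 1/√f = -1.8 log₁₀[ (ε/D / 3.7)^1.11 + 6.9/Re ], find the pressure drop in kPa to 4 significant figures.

ΔP ≈ 0.02477 kPa

Hydraulic diameter D_h = 4A/P = 4·(0.2672·0.1677)/(2·(0.2672+0.1677)) = 0.1792/0.8698 = 0.2061 m.
Re = ρVD_h/μ = 609.3·0.1117·0.2061/0.000248 = 5.655e+04.
ε/D_h = 3.2e-05/0.2061 = 0.000155; Haaland gives 1/√f = -1.8 log₁₀[1.39e-05+0.000122] = 6.96, so f = 0.02064.
ΔP = f(L/D_h)(ρV²/2) = 0.02064·65.05/0.2061·3.801 = 24.77 Pa.
ΔP = 0.02477 kPa.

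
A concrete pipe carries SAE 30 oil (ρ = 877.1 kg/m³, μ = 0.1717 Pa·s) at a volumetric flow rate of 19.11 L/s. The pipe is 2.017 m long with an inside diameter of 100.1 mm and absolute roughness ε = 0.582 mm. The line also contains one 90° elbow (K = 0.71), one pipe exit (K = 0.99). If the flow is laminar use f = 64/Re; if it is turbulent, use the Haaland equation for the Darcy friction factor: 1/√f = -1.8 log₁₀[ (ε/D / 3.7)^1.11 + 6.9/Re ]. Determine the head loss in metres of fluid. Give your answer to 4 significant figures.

h_f ≈ 0.8231 m

Q = 19.11 L/s = 19.11/1000 = 0.01911 m³/s.
Cross-sectional area A = πD²/4 = π(0.1001)²/4 = 0.00787 m²; mean velocity V = Q/A = 0.01911/0.00787 = 2.428 m/s.
Reynolds number Re = ρVD/μ = 877.1 · 2.428 · 0.1001 / 0.172 = 1242.
Re < 2300 → laminar flow, so f = 64/Re = 64/1242 = 0.05154 (the turbulent correlation is not needed).
Total minor-loss coefficient ΣK = 1·0.71 + 1·0.99 = 1.7.
ΔP = [f·L/D + ΣK]·(ρV²/2) = [0.05154·2.017/0.1001 + 1.7]·(877.1·2.428²/2) = [1.039 + 1.7]·2586 = 7082 Pa.
Head loss h_f = ΔP/(ρg) = 7082/(877.1·9.81) = 0.8231 m.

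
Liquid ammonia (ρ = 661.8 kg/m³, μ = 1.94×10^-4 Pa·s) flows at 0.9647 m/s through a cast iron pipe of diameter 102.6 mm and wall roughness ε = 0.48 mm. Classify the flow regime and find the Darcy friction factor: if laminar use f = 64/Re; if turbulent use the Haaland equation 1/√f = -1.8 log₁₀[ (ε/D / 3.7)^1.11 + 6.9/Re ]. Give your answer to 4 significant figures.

Re = ρVD/μ = 661.8·0.9647·0.1026/0.000194 = 3.376e+05.
Re > 4000 → turbulent. ε/D = 0.00048/0.1026 = 0.00468; Haaland: 1/√f = -1.8 log₁₀[0.000607 + 2.04e-05] = 5.765, so f = 0.03009.

f ≈ 0.03009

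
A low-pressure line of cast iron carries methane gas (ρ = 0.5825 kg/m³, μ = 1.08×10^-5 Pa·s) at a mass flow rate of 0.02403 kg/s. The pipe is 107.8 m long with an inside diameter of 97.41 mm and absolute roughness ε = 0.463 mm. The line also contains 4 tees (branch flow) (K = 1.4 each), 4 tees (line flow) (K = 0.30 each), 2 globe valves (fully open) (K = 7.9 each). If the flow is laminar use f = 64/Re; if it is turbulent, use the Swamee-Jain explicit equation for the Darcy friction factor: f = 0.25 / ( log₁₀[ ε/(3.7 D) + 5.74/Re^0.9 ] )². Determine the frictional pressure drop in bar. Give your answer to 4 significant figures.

ΔP ≈ 0.005315 bar

A = πD²/4 = π(0.09741)²/4 = 0.007452 m²; mean velocity V = ṁ/(ρA) = 0.02403/(0.5825 · 0.007452) = 5.536 m/s.
Reynolds number Re = ρVD/μ = 0.5825 · 5.536 · 0.09741 / 1.08e-05 = 2.908e+04.
Re > 4000 → turbulent. Relative roughness ε/D = 0.000463/0.09741 = 0.00475. Swamee-Jain: f = 0.25/(log₁₀[0.00475/3.7 + 5.74/2.908e+04^0.9])² = 0.25/(log₁₀[0.00128 + 0.000552])² = 0.25/(-2.736)² = 0.0334.
Total minor-loss coefficient ΣK = 4·1.4 + 4·0.3 + 2·7.9 = 22.6.
ΔP = [f·L/D + ΣK]·(ρV²/2) = [0.0334·107.8/0.09741 + 22.6]·(0.5825·5.536²/2) = [36.96 + 22.6]·8.925 = 531.5 Pa.
ΔP = 531.5 Pa = 0.005315 bar.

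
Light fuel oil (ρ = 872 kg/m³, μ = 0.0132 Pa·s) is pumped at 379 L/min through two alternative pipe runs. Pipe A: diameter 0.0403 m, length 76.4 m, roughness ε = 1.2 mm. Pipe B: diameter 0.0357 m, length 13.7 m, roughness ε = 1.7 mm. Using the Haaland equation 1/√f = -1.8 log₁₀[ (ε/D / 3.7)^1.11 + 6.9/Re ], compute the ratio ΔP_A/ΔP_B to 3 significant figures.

Pipe A: V = Q/A = 0.006317/0.001276 = 4.952 m/s; Re = 1.318e+04; ε/D = 0.0298; Haaland → f = 0.05942; ΔP_A = f(L/D)(ρV²/2) = 1.204e+06 Pa.
Pipe B: V = Q/A = 0.006317/0.001001 = 6.31 m/s; Re = 1.488e+04; ε/D = 0.0476; Haaland → f = 0.07177; ΔP_B = f(L/D)(ρV²/2) = 4.782e+05 Pa.
ΔP_A/ΔP_B = 1.204e+06/4.782e+05 = 2.52.

ΔP_A/ΔP_B ≈ 2.52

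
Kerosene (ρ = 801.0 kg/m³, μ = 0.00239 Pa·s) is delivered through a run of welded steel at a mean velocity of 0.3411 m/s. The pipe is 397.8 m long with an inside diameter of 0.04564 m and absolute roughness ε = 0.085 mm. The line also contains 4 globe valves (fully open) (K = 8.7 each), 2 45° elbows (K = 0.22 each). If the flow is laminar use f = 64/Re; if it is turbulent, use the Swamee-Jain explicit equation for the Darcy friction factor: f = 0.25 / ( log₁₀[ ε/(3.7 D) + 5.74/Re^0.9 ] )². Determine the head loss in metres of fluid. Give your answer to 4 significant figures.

Reynolds number Re = ρVD/μ = 801 · 0.3411 · 0.04564 / 0.00239 = 5217.
Re > 4000 → turbulent. Relative roughness ε/D = 8.5e-05/0.04564 = 0.00186. Swamee-Jain: f = 0.25/(log₁₀[0.00186/3.7 + 5.74/5217^0.9])² = 0.25/(log₁₀[0.000503 + 0.00259])² = 0.25/(-2.51)² = 0.03969.
Total minor-loss coefficient ΣK = 4·8.7 + 2·0.22 = 35.2.
ΔP = [f·L/D + ΣK]·(ρV²/2) = [0.03969·397.8/0.04564 + 35.2]·(801·0.3411²/2) = [346 + 35.2]·46.6 = 1.776e+04 Pa.
Head loss h_f = ΔP/(ρg) = 1.776e+04/(801·9.81) = 2.261 m.

h_f ≈ 2.261 m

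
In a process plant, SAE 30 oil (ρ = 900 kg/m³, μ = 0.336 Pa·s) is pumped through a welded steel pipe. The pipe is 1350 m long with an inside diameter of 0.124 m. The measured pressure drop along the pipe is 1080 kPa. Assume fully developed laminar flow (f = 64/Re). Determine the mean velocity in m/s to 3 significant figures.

For laminar flow, f = 64/Re with Re = ρVD/μ, so Darcy-Weisbach reduces to ΔP = 32μLV/D². Solving for V: V = ΔP·D²/(32μL) = 1.08e+06·(0.124)²/(32·0.336·1350) = 1.144 m/s.
Check: Re = ρVD/μ = 900·1.144·0.124/0.336 = 380 < 2300, so the laminar assumption holds.

V ≈ 1.14 m/s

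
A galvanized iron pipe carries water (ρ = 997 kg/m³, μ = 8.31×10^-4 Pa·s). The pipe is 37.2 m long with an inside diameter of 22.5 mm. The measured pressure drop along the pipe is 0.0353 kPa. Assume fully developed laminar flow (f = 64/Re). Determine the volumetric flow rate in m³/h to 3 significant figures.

For laminar flow, f = 64/Re with Re = ρVD/μ, so Darcy-Weisbach reduces to ΔP = 32μLV/D². Solving for V: V = ΔP·D²/(32μL) = 35.3·(0.0225)²/(32·0.000831·37.2) = 0.01807 m/s.
Check: Re = ρVD/μ = 997·0.01807·0.0225/0.000831 = 487.7 < 2300, so the laminar assumption holds.
Q = V·A = 0.01807·(π/4·0.0225²) = 7.183e-06 m³/s = 0.0259 m³/h.

Q ≈ 0.0259 m³/h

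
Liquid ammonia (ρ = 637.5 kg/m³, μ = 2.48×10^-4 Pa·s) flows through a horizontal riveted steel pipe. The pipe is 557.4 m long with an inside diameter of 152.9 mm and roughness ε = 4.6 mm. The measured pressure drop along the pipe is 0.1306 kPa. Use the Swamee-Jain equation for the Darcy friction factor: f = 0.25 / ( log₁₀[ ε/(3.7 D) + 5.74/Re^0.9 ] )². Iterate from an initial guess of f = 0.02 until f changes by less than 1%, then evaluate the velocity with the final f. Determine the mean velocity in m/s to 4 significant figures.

Rearranging Darcy-Weisbach: V = √(2·ΔP·D/(f·L·ρ)). With ε/D = 0.0046/0.1529 = 0.0301, iterate starting from f = 0.02:
  f = 0.02 → V = √(2·130.6·0.1529/(0.02·557.4·637.5)) = 0.07496 m/s; Re = ρVD/μ = 2.946e+04; f → 0.05882
  f = 0.05882 → V = 0.04371 m/s; Re = 1.718e+04; f → 0.05978
  f = 0.05978 → V = 0.04336 m/s; Re = 1.704e+04; f → 0.0598
Converged (Δf/f < 1%). With the final f = 0.0598: V = √(2·130.6·0.1529/(0.0598·557.4·637.5)) = 0.04335 m/s.

V ≈ 0.04335 m/s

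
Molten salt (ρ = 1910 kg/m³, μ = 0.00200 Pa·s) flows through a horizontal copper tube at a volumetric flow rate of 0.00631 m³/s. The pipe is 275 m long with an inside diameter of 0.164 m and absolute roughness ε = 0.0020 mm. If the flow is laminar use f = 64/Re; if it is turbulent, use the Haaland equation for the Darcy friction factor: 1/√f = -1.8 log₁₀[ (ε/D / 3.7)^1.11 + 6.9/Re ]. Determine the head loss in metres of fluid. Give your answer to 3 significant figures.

h_f ≈ 0.161 m

Cross-sectional area A = πD²/4 = π(0.164)²/4 = 0.02112 m²; mean velocity V = Q/A = 0.00631/0.02112 = 0.2987 m/s.
Reynolds number Re = ρVD/μ = 1910 · 0.2987 · 0.164 / 0.002 = 4.678e+04.
Re > 4000 → turbulent. Relative roughness ε/D = 2e-06/0.164 = 1.22e-05. Haaland: 1/√f = -1.8 log₁₀[(1.22e-05/3.7)^1.11 + 6.9/4.678e+04] = -1.8 log₁₀[8.22e-07 + 0.000147] = 6.892, so f = 0.02105.
Darcy-Weisbach: ΔP = f(L/D)(ρV²/2) = 0.02105·(275/0.164)·(1910·0.2987²/2) = 0.02105·1677·85.21 = 3008 Pa.
Head loss h_f = ΔP/(ρg) = 3008/(1910·9.81) = 0.161 m.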